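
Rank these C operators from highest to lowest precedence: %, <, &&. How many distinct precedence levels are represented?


Looking up precedence for each operator:
  % -> precedence 6
  < -> precedence 4
  && -> precedence 2
Sorted highest to lowest: %, <, &&
Distinct precedence values: [6, 4, 2]
Number of distinct levels: 3

3


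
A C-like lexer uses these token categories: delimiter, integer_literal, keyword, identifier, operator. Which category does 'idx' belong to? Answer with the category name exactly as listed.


Token: 'idx'
Checking categories:
  identifier: YES
  integer_literal: no
  operator: no
  keyword: no
  delimiter: no
Category: identifier

identifier


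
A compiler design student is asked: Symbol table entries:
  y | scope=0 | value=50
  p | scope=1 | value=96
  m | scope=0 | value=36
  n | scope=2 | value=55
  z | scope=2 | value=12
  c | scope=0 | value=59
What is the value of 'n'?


Searching symbol table for 'n':
  y | scope=0 | value=50
  p | scope=1 | value=96
  m | scope=0 | value=36
  n | scope=2 | value=55 <- MATCH
  z | scope=2 | value=12
  c | scope=0 | value=59
Found 'n' at scope 2 with value 55

55


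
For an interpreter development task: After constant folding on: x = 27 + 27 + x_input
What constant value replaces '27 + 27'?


Identifying constant sub-expression:
  Original: x = 27 + 27 + x_input
  27 and 27 are both compile-time constants
  Evaluating: 27 + 27 = 54
  After folding: x = 54 + x_input

54


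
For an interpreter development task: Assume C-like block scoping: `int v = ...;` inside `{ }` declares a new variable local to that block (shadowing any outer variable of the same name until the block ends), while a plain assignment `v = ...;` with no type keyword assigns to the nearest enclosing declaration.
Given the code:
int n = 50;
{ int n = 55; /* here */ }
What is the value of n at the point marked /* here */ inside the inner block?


Analyzing scoping rules:
Outer scope: declares n = 50
Inner block: 'int n = 55;' declares a NEW n that shadows the outer one
Inside the block the inner declaration is in scope -> 55
Result: 55

55


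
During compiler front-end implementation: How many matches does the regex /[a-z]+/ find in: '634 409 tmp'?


Pattern: /[a-z]+/ (identifiers)
Input: '634 409 tmp'
Scanning for matches:
  Match 1: 'tmp'
Total matches: 1

1


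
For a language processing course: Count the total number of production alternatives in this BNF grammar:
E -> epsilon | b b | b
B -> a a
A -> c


Counting alternatives per rule:
  E: 3 alternative(s)
  B: 1 alternative(s)
  A: 1 alternative(s)
Sum: 3 + 1 + 1 = 5

5


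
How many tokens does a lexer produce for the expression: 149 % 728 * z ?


Scanning '149 % 728 * z'
Token 1: '149' -> integer_literal
Token 2: '%' -> operator
Token 3: '728' -> integer_literal
Token 4: '*' -> operator
Token 5: 'z' -> identifier
Total tokens: 5

5


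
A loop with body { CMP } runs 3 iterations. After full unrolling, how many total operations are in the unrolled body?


Loop body operations: CMP (1 op per iteration)
Unrolling 3 iterations:
  Iteration 1: CMP (1 ops)
  Iteration 2: CMP (1 ops)
  Iteration 3: CMP (1 ops)
Total: 3 iterations * 1 ops/iter = 3 operations

3


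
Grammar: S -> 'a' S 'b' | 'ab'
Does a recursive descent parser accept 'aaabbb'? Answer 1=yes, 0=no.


Grammar accepts strings of the form a^n b^n (n >= 1)
Word: 'aaabbb'
Counting: 3 a's and 3 b's
Check: 3 == 3? Yes
Derivation (S -> aSb applied 2 time(s), then S -> ab): S => aSb => aaSbb => aaabbb
Accepted

1


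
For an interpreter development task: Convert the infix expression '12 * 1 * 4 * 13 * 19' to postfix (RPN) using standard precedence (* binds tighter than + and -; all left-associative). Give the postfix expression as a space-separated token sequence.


Applying the shunting-yard algorithm:
  Operand 12 -> output
  Push '*' onto operator stack -> op-stack: [*]
  Operand 1 -> output
  See '*' (prec 2); top '*' (prec 2) >= it -> pop '*' to output
  Push '*' onto operator stack -> op-stack: [*]
  Operand 4 -> output
  See '*' (prec 2); top '*' (prec 2) >= it -> pop '*' to output
  Push '*' onto operator stack -> op-stack: [*]
  Operand 13 -> output
  See '*' (prec 2); top '*' (prec 2) >= it -> pop '*' to output
  Push '*' onto operator stack -> op-stack: [*]
  Operand 19 -> output
  End of input: pop '*' to output
Postfix result: 12 1 * 4 * 13 * 19 *

12 1 * 4 * 13 * 19 *


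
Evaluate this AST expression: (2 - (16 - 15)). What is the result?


Expression: (2 - (16 - 15))
Evaluating step by step:
  16 - 15 = 1
  2 - 1 = 1
Result: 1

1


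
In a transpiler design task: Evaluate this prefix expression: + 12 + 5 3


Parsing prefix expression: + 12 + 5 3
Step 1: Innermost operation '+ 5 3'
  5 + 3 = 8
Step 2: Outer operation '+ 12 [8]'
  12 + 8 = 20

20


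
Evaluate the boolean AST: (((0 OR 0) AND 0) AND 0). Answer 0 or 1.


Step 1: Evaluate inner node
  0 OR 0 = 0
Step 2: Evaluate next node
  0 AND 0 = 0
Step 3: Evaluate root node
  0 AND 0 = 0

0


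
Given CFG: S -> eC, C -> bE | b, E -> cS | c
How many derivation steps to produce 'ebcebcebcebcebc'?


Grammar: S -> eC, C -> bE | b, E -> cS | c
Deriving 'ebcebcebcebcebc':
Step 1: S -> eC => eC
Step 2: C -> bE => ebE
Step 3: E -> cS => ebcS
Step 4: S -> eC => ebceC
Step 5: C -> bE => ebcebE
Step 6: E -> cS => ebcebcS
Step 7: S -> eC => ebcebceC
Step 8: C -> bE => ebcebcebE
Step 9: E -> cS => ebcebcebcS
Step 10: S -> eC => ebcebcebceC
Step 11: C -> bE => ebcebcebcebE
Step 12: E -> cS => ebcebcebcebcS
Step 13: S -> eC => ebcebcebcebceC
Step 14: C -> bE => ebcebcebcebcebE
Step 15: E -> c => ebcebcebcebcebc
Total derivation steps: 15

15


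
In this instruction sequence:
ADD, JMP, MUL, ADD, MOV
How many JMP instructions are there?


Scanning instruction sequence for JMP:
  Position 1: ADD
  Position 2: JMP <- MATCH
  Position 3: MUL
  Position 4: ADD
  Position 5: MOV
Matches at positions: [2]
Total JMP count: 1

1


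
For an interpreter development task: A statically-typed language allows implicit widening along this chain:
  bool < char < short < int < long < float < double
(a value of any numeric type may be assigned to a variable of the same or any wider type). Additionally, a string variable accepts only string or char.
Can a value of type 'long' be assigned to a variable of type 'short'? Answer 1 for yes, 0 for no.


Target variable type: short
Source value type: long
Numeric ranks: long=4, short=2
Widening allowed iff rank(source) <= rank(target): 4 <= 2? No
Result: 0

0


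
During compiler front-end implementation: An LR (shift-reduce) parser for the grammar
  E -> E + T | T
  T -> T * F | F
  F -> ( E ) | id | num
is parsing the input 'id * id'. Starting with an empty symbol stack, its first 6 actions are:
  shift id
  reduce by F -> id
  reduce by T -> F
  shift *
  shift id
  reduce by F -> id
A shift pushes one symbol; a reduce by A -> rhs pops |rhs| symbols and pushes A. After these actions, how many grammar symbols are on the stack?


Tracking the symbol stack through each action:
  Action 1: shift 'id' : push -> stack = [id] (size 1)
  Action 2: reduce by F -> id : pop 1, push F -> stack = [F] (size 1)
  Action 3: reduce by T -> F : pop 1, push T -> stack = [T] (size 1)
  Action 4: shift '*' : push -> stack = [T, *] (size 2)
  Action 5: shift 'id' : push -> stack = [T, *, id] (size 3)
  Action 6: reduce by F -> id : pop 1, push F -> stack = [T, *, F] (size 3)
Final stack size: 3

3


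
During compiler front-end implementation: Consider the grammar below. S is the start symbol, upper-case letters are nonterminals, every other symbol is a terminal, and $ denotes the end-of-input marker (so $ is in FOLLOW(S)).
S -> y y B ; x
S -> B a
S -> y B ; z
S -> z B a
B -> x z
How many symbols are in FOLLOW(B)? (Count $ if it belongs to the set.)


S is the start symbol and does not occur in any rule body, so FOLLOW(S) = {$}.
Examining every occurrence of B in a rule body:
  S -> y y B ; x : B is followed by terminal ';' -> add ';'
  S -> B a : B is followed by terminal 'a' -> add 'a'
  S -> y B ; z : B is followed by terminal ';' -> add ';' (already in the set)
  S -> z B a : B is followed by terminal 'a' -> add 'a' (already in the set)
  B -> x z : B does not occur in the body -> contributes nothing
FOLLOW(B) = {;, a}
Count: 2

2


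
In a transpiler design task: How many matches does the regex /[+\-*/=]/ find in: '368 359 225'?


Pattern: /[+\-*/=]/ (operators)
Input: '368 359 225'
Scanning for matches:
Total matches: 0

0


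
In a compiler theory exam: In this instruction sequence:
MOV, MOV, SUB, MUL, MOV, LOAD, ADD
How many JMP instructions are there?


Scanning instruction sequence for JMP:
  Position 1: MOV
  Position 2: MOV
  Position 3: SUB
  Position 4: MUL
  Position 5: MOV
  Position 6: LOAD
  Position 7: ADD
Matches at positions: []
Total JMP count: 0

0


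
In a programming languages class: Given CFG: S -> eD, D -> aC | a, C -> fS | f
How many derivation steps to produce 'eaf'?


Grammar: S -> eD, D -> aC | a, C -> fS | f
Deriving 'eaf':
Step 1: S -> eD => eD
Step 2: D -> aC => eaC
Step 3: C -> f => eaf
Total derivation steps: 3

3


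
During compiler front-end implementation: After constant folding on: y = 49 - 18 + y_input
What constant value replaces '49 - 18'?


Identifying constant sub-expression:
  Original: y = 49 - 18 + y_input
  49 and 18 are both compile-time constants
  Evaluating: 49 - 18 = 31
  After folding: y = 31 + y_input

31


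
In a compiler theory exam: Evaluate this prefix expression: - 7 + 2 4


Parsing prefix expression: - 7 + 2 4
Step 1: Innermost operation '+ 2 4'
  2 + 4 = 6
Step 2: Outer operation '- 7 [6]'
  7 - 6 = 1

1


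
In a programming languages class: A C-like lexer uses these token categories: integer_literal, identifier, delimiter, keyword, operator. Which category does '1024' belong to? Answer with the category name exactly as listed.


Token: '1024'
Checking categories:
  identifier: no
  integer_literal: YES
  operator: no
  keyword: no
  delimiter: no
Category: integer_literal

integer_literal


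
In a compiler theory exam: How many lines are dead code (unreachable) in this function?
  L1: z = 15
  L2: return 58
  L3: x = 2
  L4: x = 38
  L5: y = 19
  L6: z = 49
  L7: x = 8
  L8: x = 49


Analyzing control flow:
  L1: reachable (before return)
  L2: reachable (return statement)
  L3: DEAD (after return at L2)
  L4: DEAD (after return at L2)
  L5: DEAD (after return at L2)
  L6: DEAD (after return at L2)
  L7: DEAD (after return at L2)
  L8: DEAD (after return at L2)
Return at L2, total lines = 8
Dead lines: L3 through L8
Count: 6

6


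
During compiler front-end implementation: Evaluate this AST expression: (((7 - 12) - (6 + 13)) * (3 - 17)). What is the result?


Expression: (((7 - 12) - (6 + 13)) * (3 - 17))
Evaluating step by step:
  7 - 12 = -5
  6 + 13 = 19
  -5 - 19 = -24
  3 - 17 = -14
  -24 * -14 = 336
Result: 336

336


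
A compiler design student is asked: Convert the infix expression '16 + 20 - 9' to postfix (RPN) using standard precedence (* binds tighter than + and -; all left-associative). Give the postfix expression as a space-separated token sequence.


Applying the shunting-yard algorithm:
  Operand 16 -> output
  Push '+' onto operator stack -> op-stack: [+]
  Operand 20 -> output
  See '-' (prec 1); top '+' (prec 1) >= it -> pop '+' to output
  Push '-' onto operator stack -> op-stack: [-]
  Operand 9 -> output
  End of input: pop '-' to output
Postfix result: 16 20 + 9 -

16 20 + 9 -


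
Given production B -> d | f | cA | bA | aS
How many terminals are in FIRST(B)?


Production: B -> d | f | cA | bA | aS
Examining each alternative for leading terminals:
  B -> d : first terminal = 'd'
  B -> f : first terminal = 'f'
  B -> cA : first terminal = 'c'
  B -> bA : first terminal = 'b'
  B -> aS : first terminal = 'a'
FIRST(B) = {a, b, c, d, f}
Count: 5

5


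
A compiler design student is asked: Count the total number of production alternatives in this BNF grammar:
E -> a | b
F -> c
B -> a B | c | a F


Counting alternatives per rule:
  E: 2 alternative(s)
  F: 1 alternative(s)
  B: 3 alternative(s)
Sum: 2 + 1 + 3 = 6

6


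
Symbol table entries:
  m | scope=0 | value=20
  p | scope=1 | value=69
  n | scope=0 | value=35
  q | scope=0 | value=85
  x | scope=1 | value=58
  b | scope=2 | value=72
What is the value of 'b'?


Searching symbol table for 'b':
  m | scope=0 | value=20
  p | scope=1 | value=69
  n | scope=0 | value=35
  q | scope=0 | value=85
  x | scope=1 | value=58
  b | scope=2 | value=72 <- MATCH
Found 'b' at scope 2 with value 72

72


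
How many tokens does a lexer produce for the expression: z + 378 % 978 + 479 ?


Scanning 'z + 378 % 978 + 479'
Token 1: 'z' -> identifier
Token 2: '+' -> operator
Token 3: '378' -> integer_literal
Token 4: '%' -> operator
Token 5: '978' -> integer_literal
Token 6: '+' -> operator
Token 7: '479' -> integer_literal
Total tokens: 7

7


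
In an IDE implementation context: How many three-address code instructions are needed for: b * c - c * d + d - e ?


Expression: b * c - c * d + d - e
Generating three-address code (respecting * over +/- precedence):
  Instruction 1: t1 = b * c
  Instruction 2: t2 = c * d
  Instruction 3: t3 = t1 - t2
  Instruction 4: t4 = t3 + d
  Instruction 5: t5 = t4 - e
Total instructions: 5

5


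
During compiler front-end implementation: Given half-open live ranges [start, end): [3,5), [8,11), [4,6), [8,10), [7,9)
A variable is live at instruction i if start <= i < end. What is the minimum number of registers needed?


Live ranges:
  Var0: [3, 5)
  Var1: [8, 11)
  Var2: [4, 6)
  Var3: [8, 10)
  Var4: [7, 9)
Sweep-line events (position, delta, active):
  pos=3 start -> active=1
  pos=4 start -> active=2
  pos=5 end -> active=1
  pos=6 end -> active=0
  pos=7 start -> active=1
  pos=8 start -> active=2
  pos=8 start -> active=3
  pos=9 end -> active=2
  pos=10 end -> active=1
  pos=11 end -> active=0
Maximum simultaneous active: 3
Minimum registers needed: 3

3


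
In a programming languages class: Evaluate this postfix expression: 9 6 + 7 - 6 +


Processing tokens left to right:
Push 9, Push 6
Pop 9 and 6, compute 9 + 6 = 15, push 15
Push 7
Pop 15 and 7, compute 15 - 7 = 8, push 8
Push 6
Pop 8 and 6, compute 8 + 6 = 14, push 14
Stack result: 14

14


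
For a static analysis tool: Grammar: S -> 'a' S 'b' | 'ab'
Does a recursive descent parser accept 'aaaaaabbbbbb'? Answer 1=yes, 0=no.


Grammar accepts strings of the form a^n b^n (n >= 1)
Word: 'aaaaaabbbbbb'
Counting: 6 a's and 6 b's
Check: 6 == 6? Yes
Derivation (S -> aSb applied 5 time(s), then S -> ab): S => aSb => aaSbb => aaaSbbb => aaaaSbbbb => aaaaaSbbbbb => aaaaaabbbbbb
Accepted

1


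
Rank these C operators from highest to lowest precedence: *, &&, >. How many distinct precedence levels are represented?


Looking up precedence for each operator:
  * -> precedence 6
  && -> precedence 2
  > -> precedence 4
Sorted highest to lowest: *, >, &&
Distinct precedence values: [6, 4, 2]
Number of distinct levels: 3

3


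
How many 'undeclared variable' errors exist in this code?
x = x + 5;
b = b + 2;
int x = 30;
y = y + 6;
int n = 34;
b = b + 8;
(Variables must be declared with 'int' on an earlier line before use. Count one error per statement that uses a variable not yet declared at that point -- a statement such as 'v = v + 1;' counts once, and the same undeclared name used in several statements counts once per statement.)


Scanning code line by line:
  Line 1: use 'x' -> ERROR (undeclared)
  Line 2: use 'b' -> ERROR (undeclared)
  Line 3: declare 'x' -> declared = ['x']
  Line 4: use 'y' -> ERROR (undeclared)
  Line 5: declare 'n' -> declared = ['n', 'x']
  Line 6: use 'b' -> ERROR (undeclared)
Total undeclared variable errors: 4

4


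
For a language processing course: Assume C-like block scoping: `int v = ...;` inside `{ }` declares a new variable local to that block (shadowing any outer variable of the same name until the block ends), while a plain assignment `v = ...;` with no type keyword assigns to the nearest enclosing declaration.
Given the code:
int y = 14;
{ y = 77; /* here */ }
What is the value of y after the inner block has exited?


Analyzing scoping rules:
Outer scope: declares y = 14
Inner block: 'y = 77;' has no type keyword, so it is an assignment to the outer y (no shadowing)
The assignment changed the outer variable itself, so the new value persists after the block -> 77
Result: 77

77


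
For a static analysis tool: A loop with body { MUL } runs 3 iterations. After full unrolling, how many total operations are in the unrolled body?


Loop body operations: MUL (1 op per iteration)
Unrolling 3 iterations:
  Iteration 1: MUL (1 ops)
  Iteration 2: MUL (1 ops)
  Iteration 3: MUL (1 ops)
Total: 3 iterations * 1 ops/iter = 3 operations

3


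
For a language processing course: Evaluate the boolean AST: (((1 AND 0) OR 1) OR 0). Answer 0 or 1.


Step 1: Evaluate inner node
  1 AND 0 = 0
Step 2: Evaluate next node
  0 OR 1 = 1
Step 3: Evaluate root node
  1 OR 0 = 1

1


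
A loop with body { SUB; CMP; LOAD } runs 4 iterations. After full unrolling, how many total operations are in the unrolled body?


Loop body operations: SUB, CMP, LOAD (3 ops per iteration)
Unrolling 4 iterations:
  Iteration 1: SUB, CMP, LOAD (3 ops)
  Iteration 2: SUB, CMP, LOAD (3 ops)
  Iteration 3: SUB, CMP, LOAD (3 ops)
  Iteration 4: SUB, CMP, LOAD (3 ops)
Total: 4 iterations * 3 ops/iter = 12 operations

12


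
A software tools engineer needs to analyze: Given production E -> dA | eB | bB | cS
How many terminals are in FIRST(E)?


Production: E -> dA | eB | bB | cS
Examining each alternative for leading terminals:
  E -> dA : first terminal = 'd'
  E -> eB : first terminal = 'e'
  E -> bB : first terminal = 'b'
  E -> cS : first terminal = 'c'
FIRST(E) = {b, c, d, e}
Count: 4

4


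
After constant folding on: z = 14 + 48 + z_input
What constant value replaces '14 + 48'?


Identifying constant sub-expression:
  Original: z = 14 + 48 + z_input
  14 and 48 are both compile-time constants
  Evaluating: 14 + 48 = 62
  After folding: z = 62 + z_input

62


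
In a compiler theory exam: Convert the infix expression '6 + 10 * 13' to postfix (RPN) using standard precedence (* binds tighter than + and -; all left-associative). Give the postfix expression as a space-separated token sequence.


Applying the shunting-yard algorithm:
  Operand 6 -> output
  Push '+' onto operator stack -> op-stack: [+]
  Operand 10 -> output
  Push '*' onto operator stack -> op-stack: [+, *]
  Operand 13 -> output
  End of input: pop '*' to output
  End of input: pop '+' to output
Postfix result: 6 10 13 * +

6 10 13 * +


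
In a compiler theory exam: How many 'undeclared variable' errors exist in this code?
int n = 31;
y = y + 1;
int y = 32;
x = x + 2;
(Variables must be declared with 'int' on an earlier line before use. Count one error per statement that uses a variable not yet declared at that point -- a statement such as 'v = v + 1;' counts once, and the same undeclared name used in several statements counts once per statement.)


Scanning code line by line:
  Line 1: declare 'n' -> declared = ['n']
  Line 2: use 'y' -> ERROR (undeclared)
  Line 3: declare 'y' -> declared = ['n', 'y']
  Line 4: use 'x' -> ERROR (undeclared)
Total undeclared variable errors: 2

2


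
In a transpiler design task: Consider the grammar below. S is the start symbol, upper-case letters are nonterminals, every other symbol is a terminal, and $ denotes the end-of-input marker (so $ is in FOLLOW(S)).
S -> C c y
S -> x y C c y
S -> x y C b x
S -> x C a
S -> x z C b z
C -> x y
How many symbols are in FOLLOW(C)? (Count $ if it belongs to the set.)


S is the start symbol and does not occur in any rule body, so FOLLOW(S) = {$}.
Examining every occurrence of C in a rule body:
  S -> C c y : C is followed by terminal 'c' -> add 'c'
  S -> x y C c y : C is followed by terminal 'c' -> add 'c' (already in the set)
  S -> x y C b x : C is followed by terminal 'b' -> add 'b'
  S -> x C a : C is followed by terminal 'a' -> add 'a'
  S -> x z C b z : C is followed by terminal 'b' -> add 'b' (already in the set)
  C -> x y : C does not occur in the body -> contributes nothing
FOLLOW(C) = {a, b, c}
Count: 3

3


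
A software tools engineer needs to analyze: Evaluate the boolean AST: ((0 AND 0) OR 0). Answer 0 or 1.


Step 1: Evaluate inner node
  0 AND 0 = 0
Step 2: Evaluate root node
  0 OR 0 = 0

0


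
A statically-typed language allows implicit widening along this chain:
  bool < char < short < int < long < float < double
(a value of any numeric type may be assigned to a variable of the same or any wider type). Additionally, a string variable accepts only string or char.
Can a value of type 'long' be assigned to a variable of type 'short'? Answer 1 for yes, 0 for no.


Target variable type: short
Source value type: long
Numeric ranks: long=4, short=2
Widening allowed iff rank(source) <= rank(target): 4 <= 2? No
Result: 0

0


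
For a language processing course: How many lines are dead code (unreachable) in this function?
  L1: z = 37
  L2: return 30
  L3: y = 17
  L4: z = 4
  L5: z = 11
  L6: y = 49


Analyzing control flow:
  L1: reachable (before return)
  L2: reachable (return statement)
  L3: DEAD (after return at L2)
  L4: DEAD (after return at L2)
  L5: DEAD (after return at L2)
  L6: DEAD (after return at L2)
Return at L2, total lines = 6
Dead lines: L3 through L6
Count: 4

4


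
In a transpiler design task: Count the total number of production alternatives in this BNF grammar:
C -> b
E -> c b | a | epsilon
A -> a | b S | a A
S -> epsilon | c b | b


Counting alternatives per rule:
  C: 1 alternative(s)
  E: 3 alternative(s)
  A: 3 alternative(s)
  S: 3 alternative(s)
Sum: 1 + 3 + 3 + 3 = 10

10


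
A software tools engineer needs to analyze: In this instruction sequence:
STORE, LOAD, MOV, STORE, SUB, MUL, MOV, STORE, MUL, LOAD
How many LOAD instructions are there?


Scanning instruction sequence for LOAD:
  Position 1: STORE
  Position 2: LOAD <- MATCH
  Position 3: MOV
  Position 4: STORE
  Position 5: SUB
  Position 6: MUL
  Position 7: MOV
  Position 8: STORE
  Position 9: MUL
  Position 10: LOAD <- MATCH
Matches at positions: [2, 10]
Total LOAD count: 2

2


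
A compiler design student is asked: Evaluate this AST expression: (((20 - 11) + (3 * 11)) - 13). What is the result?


Expression: (((20 - 11) + (3 * 11)) - 13)
Evaluating step by step:
  20 - 11 = 9
  3 * 11 = 33
  9 + 33 = 42
  42 - 13 = 29
Result: 29

29


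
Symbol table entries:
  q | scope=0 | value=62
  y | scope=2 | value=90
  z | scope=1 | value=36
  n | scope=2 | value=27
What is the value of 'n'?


Searching symbol table for 'n':
  q | scope=0 | value=62
  y | scope=2 | value=90
  z | scope=1 | value=36
  n | scope=2 | value=27 <- MATCH
Found 'n' at scope 2 with value 27

27


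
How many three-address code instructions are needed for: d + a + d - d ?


Expression: d + a + d - d
Generating three-address code (respecting * over +/- precedence):
  Instruction 1: t1 = d + a
  Instruction 2: t2 = t1 + d
  Instruction 3: t3 = t2 - d
Total instructions: 3

3


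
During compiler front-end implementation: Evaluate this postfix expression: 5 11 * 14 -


Processing tokens left to right:
Push 5, Push 11
Pop 5 and 11, compute 5 * 11 = 55, push 55
Push 14
Pop 55 and 14, compute 55 - 14 = 41, push 41
Stack result: 41

41


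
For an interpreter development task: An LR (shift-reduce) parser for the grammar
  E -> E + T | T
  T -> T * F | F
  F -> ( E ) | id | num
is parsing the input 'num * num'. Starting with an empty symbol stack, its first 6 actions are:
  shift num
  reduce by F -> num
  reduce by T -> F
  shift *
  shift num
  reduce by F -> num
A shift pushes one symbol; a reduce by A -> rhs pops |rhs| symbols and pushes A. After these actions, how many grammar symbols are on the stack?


Tracking the symbol stack through each action:
  Action 1: shift 'num' : push -> stack = [num] (size 1)
  Action 2: reduce by F -> num : pop 1, push F -> stack = [F] (size 1)
  Action 3: reduce by T -> F : pop 1, push T -> stack = [T] (size 1)
  Action 4: shift '*' : push -> stack = [T, *] (size 2)
  Action 5: shift 'num' : push -> stack = [T, *, num] (size 3)
  Action 6: reduce by F -> num : pop 1, push F -> stack = [T, *, F] (size 3)
Final stack size: 3

3


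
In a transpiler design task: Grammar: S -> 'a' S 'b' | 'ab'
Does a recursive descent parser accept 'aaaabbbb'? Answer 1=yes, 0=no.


Grammar accepts strings of the form a^n b^n (n >= 1)
Word: 'aaaabbbb'
Counting: 4 a's and 4 b's
Check: 4 == 4? Yes
Derivation (S -> aSb applied 3 time(s), then S -> ab): S => aSb => aaSbb => aaaSbbb => aaaabbbb
Accepted

1


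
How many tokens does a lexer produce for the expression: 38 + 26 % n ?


Scanning '38 + 26 % n'
Token 1: '38' -> integer_literal
Token 2: '+' -> operator
Token 3: '26' -> integer_literal
Token 4: '%' -> operator
Token 5: 'n' -> identifier
Total tokens: 5

5


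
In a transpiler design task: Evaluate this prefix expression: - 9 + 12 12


Parsing prefix expression: - 9 + 12 12
Step 1: Innermost operation '+ 12 12'
  12 + 12 = 24
Step 2: Outer operation '- 9 [24]'
  9 - 24 = -15

-15


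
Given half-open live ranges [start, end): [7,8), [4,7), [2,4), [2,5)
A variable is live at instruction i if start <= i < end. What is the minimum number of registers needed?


Live ranges:
  Var0: [7, 8)
  Var1: [4, 7)
  Var2: [2, 4)
  Var3: [2, 5)
Sweep-line events (position, delta, active):
  pos=2 start -> active=1
  pos=2 start -> active=2
  pos=4 end -> active=1
  pos=4 start -> active=2
  pos=5 end -> active=1
  pos=7 end -> active=0
  pos=7 start -> active=1
  pos=8 end -> active=0
Maximum simultaneous active: 2
Minimum registers needed: 2

2


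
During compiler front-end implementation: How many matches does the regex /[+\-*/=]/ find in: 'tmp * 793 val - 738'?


Pattern: /[+\-*/=]/ (operators)
Input: 'tmp * 793 val - 738'
Scanning for matches:
  Match 1: '*'
  Match 2: '-'
Total matches: 2

2


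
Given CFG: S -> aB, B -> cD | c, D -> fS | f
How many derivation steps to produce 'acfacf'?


Grammar: S -> aB, B -> cD | c, D -> fS | f
Deriving 'acfacf':
Step 1: S -> aB => aB
Step 2: B -> cD => acD
Step 3: D -> fS => acfS
Step 4: S -> aB => acfaB
Step 5: B -> cD => acfacD
Step 6: D -> f => acfacf
Total derivation steps: 6

6


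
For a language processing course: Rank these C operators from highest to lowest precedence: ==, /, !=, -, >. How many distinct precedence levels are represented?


Looking up precedence for each operator:
  == -> precedence 3
  / -> precedence 6
  != -> precedence 3
  - -> precedence 5
  > -> precedence 4
Sorted highest to lowest: /, -, >, ==, !=
Distinct precedence values: [6, 5, 4, 3]
Number of distinct levels: 4

4


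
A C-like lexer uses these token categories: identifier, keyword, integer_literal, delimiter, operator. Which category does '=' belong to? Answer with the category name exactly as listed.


Token: '='
Checking categories:
  identifier: no
  integer_literal: no
  operator: YES
  keyword: no
  delimiter: no
Category: operator

operator


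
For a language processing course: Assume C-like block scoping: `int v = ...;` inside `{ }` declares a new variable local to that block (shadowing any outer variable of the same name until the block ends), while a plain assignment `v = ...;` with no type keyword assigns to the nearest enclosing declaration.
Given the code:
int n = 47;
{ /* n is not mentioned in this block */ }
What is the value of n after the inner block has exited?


Analyzing scoping rules:
Outer scope: declares n = 47
Inner block: n is neither redeclared nor assigned -> unchanged
After the block -> 47
Result: 47

47


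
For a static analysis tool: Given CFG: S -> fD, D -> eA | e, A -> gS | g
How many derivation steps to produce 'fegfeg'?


Grammar: S -> fD, D -> eA | e, A -> gS | g
Deriving 'fegfeg':
Step 1: S -> fD => fD
Step 2: D -> eA => feA
Step 3: A -> gS => fegS
Step 4: S -> fD => fegfD
Step 5: D -> eA => fegfeA
Step 6: A -> g => fegfeg
Total derivation steps: 6

6


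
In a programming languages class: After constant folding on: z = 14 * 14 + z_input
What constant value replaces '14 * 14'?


Identifying constant sub-expression:
  Original: z = 14 * 14 + z_input
  14 and 14 are both compile-time constants
  Evaluating: 14 * 14 = 196
  After folding: z = 196 + z_input

196


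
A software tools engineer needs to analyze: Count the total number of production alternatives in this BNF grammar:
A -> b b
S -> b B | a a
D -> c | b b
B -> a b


Counting alternatives per rule:
  A: 1 alternative(s)
  S: 2 alternative(s)
  D: 2 alternative(s)
  B: 1 alternative(s)
Sum: 1 + 2 + 2 + 1 = 6

6


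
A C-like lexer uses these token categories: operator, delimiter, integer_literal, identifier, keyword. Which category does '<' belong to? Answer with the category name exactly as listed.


Token: '<'
Checking categories:
  identifier: no
  integer_literal: no
  operator: YES
  keyword: no
  delimiter: no
Category: operator

operator


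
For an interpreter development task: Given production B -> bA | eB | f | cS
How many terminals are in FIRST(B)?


Production: B -> bA | eB | f | cS
Examining each alternative for leading terminals:
  B -> bA : first terminal = 'b'
  B -> eB : first terminal = 'e'
  B -> f : first terminal = 'f'
  B -> cS : first terminal = 'c'
FIRST(B) = {b, c, e, f}
Count: 4

4


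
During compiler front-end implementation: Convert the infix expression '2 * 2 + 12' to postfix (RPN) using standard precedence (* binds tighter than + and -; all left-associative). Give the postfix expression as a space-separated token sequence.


Applying the shunting-yard algorithm:
  Operand 2 -> output
  Push '*' onto operator stack -> op-stack: [*]
  Operand 2 -> output
  See '+' (prec 1); top '*' (prec 2) >= it -> pop '*' to output
  Push '+' onto operator stack -> op-stack: [+]
  Operand 12 -> output
  End of input: pop '+' to output
Postfix result: 2 2 * 12 +

2 2 * 12 +


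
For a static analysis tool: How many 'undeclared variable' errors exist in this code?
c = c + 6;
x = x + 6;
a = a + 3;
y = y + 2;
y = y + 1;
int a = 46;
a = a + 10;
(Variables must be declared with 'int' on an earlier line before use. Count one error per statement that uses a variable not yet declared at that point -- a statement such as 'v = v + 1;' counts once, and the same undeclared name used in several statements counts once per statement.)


Scanning code line by line:
  Line 1: use 'c' -> ERROR (undeclared)
  Line 2: use 'x' -> ERROR (undeclared)
  Line 3: use 'a' -> ERROR (undeclared)
  Line 4: use 'y' -> ERROR (undeclared)
  Line 5: use 'y' -> ERROR (undeclared)
  Line 6: declare 'a' -> declared = ['a']
  Line 7: use 'a' -> OK (declared)
Total undeclared variable errors: 5

5


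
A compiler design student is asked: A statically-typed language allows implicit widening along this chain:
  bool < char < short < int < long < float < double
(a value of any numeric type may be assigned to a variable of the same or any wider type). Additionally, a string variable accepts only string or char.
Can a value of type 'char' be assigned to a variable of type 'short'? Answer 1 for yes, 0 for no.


Target variable type: short
Source value type: char
Numeric ranks: char=1, short=2
Widening allowed iff rank(source) <= rank(target): 1 <= 2? Yes
Result: 1

1


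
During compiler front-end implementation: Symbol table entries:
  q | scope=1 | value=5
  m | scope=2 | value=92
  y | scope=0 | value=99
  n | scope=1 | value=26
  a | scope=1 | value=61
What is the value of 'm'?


Searching symbol table for 'm':
  q | scope=1 | value=5
  m | scope=2 | value=92 <- MATCH
  y | scope=0 | value=99
  n | scope=1 | value=26
  a | scope=1 | value=61
Found 'm' at scope 2 with value 92

92


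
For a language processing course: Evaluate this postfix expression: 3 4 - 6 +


Processing tokens left to right:
Push 3, Push 4
Pop 3 and 4, compute 3 - 4 = -1, push -1
Push 6
Pop -1 and 6, compute -1 + 6 = 5, push 5
Stack result: 5

5


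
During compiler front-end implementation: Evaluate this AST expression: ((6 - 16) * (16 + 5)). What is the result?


Expression: ((6 - 16) * (16 + 5))
Evaluating step by step:
  6 - 16 = -10
  16 + 5 = 21
  -10 * 21 = -210
Result: -210

-210


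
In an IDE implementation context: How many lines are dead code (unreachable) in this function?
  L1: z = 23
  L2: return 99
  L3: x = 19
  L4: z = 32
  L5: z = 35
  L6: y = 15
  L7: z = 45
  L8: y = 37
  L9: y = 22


Analyzing control flow:
  L1: reachable (before return)
  L2: reachable (return statement)
  L3: DEAD (after return at L2)
  L4: DEAD (after return at L2)
  L5: DEAD (after return at L2)
  L6: DEAD (after return at L2)
  L7: DEAD (after return at L2)
  L8: DEAD (after return at L2)
  L9: DEAD (after return at L2)
Return at L2, total lines = 9
Dead lines: L3 through L9
Count: 7

7


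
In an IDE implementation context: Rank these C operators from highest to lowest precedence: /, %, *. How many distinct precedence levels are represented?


Looking up precedence for each operator:
  / -> precedence 6
  % -> precedence 6
  * -> precedence 6
Sorted highest to lowest: /, %, *
Distinct precedence values: [6]
Number of distinct levels: 1

1


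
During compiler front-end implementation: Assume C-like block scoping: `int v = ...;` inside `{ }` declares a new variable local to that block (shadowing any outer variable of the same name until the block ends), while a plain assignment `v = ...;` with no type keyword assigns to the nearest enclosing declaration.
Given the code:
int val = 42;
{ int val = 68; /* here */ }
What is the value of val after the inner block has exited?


Analyzing scoping rules:
Outer scope: declares val = 42
Inner block: 'int val = 68;' declares a NEW val that shadows the outer one
When the block exits the inner val goes out of scope; the outer val was never modified -> 42
Result: 42

42


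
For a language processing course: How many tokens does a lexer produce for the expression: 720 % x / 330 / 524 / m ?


Scanning '720 % x / 330 / 524 / m'
Token 1: '720' -> integer_literal
Token 2: '%' -> operator
Token 3: 'x' -> identifier
Token 4: '/' -> operator
Token 5: '330' -> integer_literal
Token 6: '/' -> operator
Token 7: '524' -> integer_literal
Token 8: '/' -> operator
Token 9: 'm' -> identifier
Total tokens: 9

9


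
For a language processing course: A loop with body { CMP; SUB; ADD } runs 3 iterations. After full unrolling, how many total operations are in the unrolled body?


Loop body operations: CMP, SUB, ADD (3 ops per iteration)
Unrolling 3 iterations:
  Iteration 1: CMP, SUB, ADD (3 ops)
  Iteration 2: CMP, SUB, ADD (3 ops)
  Iteration 3: CMP, SUB, ADD (3 ops)
Total: 3 iterations * 3 ops/iter = 9 operations

9


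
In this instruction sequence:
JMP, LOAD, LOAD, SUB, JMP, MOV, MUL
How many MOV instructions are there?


Scanning instruction sequence for MOV:
  Position 1: JMP
  Position 2: LOAD
  Position 3: LOAD
  Position 4: SUB
  Position 5: JMP
  Position 6: MOV <- MATCH
  Position 7: MUL
Matches at positions: [6]
Total MOV count: 1

1


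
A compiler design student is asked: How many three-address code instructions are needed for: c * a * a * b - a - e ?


Expression: c * a * a * b - a - e
Generating three-address code (respecting * over +/- precedence):
  Instruction 1: t1 = c * a
  Instruction 2: t2 = t1 * a
  Instruction 3: t3 = t2 * b
  Instruction 4: t4 = t3 - a
  Instruction 5: t5 = t4 - e
Total instructions: 5

5


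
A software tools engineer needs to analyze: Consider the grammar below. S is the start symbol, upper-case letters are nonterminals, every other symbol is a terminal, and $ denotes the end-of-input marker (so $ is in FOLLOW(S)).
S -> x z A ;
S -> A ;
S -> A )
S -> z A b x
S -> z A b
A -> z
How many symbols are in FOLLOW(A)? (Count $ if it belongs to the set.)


S is the start symbol and does not occur in any rule body, so FOLLOW(S) = {$}.
Examining every occurrence of A in a rule body:
  S -> x z A ; : A is followed by terminal ';' -> add ';'
  S -> A ; : A is followed by terminal ';' -> add ';' (already in the set)
  S -> A ) : A is followed by terminal ')' -> add ')'
  S -> z A b x : A is followed by terminal 'b' -> add 'b'
  S -> z A b : A is followed by terminal 'b' -> add 'b' (already in the set)
  A -> z : A does not occur in the body -> contributes nothing
FOLLOW(A) = {), ;, b}
Count: 3

3


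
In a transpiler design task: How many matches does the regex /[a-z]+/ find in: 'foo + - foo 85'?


Pattern: /[a-z]+/ (identifiers)
Input: 'foo + - foo 85'
Scanning for matches:
  Match 1: 'foo'
  Match 2: 'foo'
Total matches: 2

2


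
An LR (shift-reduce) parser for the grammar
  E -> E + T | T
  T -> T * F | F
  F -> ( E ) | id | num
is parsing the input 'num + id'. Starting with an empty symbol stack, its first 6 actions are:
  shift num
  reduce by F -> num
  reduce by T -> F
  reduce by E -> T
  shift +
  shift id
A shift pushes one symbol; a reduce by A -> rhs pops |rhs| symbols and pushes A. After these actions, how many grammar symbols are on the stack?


Tracking the symbol stack through each action:
  Action 1: shift 'num' : push -> stack = [num] (size 1)
  Action 2: reduce by F -> num : pop 1, push F -> stack = [F] (size 1)
  Action 3: reduce by T -> F : pop 1, push T -> stack = [T] (size 1)
  Action 4: reduce by E -> T : pop 1, push E -> stack = [E] (size 1)
  Action 5: shift '+' : push -> stack = [E, +] (size 2)
  Action 6: shift 'id' : push -> stack = [E, +, id] (size 3)
Final stack size: 3

3


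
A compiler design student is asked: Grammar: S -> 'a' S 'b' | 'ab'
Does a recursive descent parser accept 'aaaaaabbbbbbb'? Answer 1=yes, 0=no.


Grammar accepts strings of the form a^n b^n (n >= 1)
Word: 'aaaaaabbbbbbb'
Counting: 6 a's and 7 b's
Check: 6 == 7? No
Mismatch: a-count != b-count
Rejected

0


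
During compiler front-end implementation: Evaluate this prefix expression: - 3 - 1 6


Parsing prefix expression: - 3 - 1 6
Step 1: Innermost operation '- 1 6'
  1 - 6 = -5
Step 2: Outer operation '- 3 [-5]'
  3 - -5 = 8

8


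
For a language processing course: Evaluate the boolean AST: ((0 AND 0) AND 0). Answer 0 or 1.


Step 1: Evaluate inner node
  0 AND 0 = 0
Step 2: Evaluate root node
  0 AND 0 = 0

0


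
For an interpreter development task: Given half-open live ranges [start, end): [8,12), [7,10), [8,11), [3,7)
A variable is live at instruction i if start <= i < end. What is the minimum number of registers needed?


Live ranges:
  Var0: [8, 12)
  Var1: [7, 10)
  Var2: [8, 11)
  Var3: [3, 7)
Sweep-line events (position, delta, active):
  pos=3 start -> active=1
  pos=7 end -> active=0
  pos=7 start -> active=1
  pos=8 start -> active=2
  pos=8 start -> active=3
  pos=10 end -> active=2
  pos=11 end -> active=1
  pos=12 end -> active=0
Maximum simultaneous active: 3
Minimum registers needed: 3

3


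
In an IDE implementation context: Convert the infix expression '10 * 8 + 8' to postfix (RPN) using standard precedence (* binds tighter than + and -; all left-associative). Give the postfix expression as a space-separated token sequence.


Applying the shunting-yard algorithm:
  Operand 10 -> output
  Push '*' onto operator stack -> op-stack: [*]
  Operand 8 -> output
  See '+' (prec 1); top '*' (prec 2) >= it -> pop '*' to output
  Push '+' onto operator stack -> op-stack: [+]
  Operand 8 -> output
  End of input: pop '+' to output
Postfix result: 10 8 * 8 +

10 8 * 8 +


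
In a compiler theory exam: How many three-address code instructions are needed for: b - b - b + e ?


Expression: b - b - b + e
Generating three-address code (respecting * over +/- precedence):
  Instruction 1: t1 = b - b
  Instruction 2: t2 = t1 - b
  Instruction 3: t3 = t2 + e
Total instructions: 3

3
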